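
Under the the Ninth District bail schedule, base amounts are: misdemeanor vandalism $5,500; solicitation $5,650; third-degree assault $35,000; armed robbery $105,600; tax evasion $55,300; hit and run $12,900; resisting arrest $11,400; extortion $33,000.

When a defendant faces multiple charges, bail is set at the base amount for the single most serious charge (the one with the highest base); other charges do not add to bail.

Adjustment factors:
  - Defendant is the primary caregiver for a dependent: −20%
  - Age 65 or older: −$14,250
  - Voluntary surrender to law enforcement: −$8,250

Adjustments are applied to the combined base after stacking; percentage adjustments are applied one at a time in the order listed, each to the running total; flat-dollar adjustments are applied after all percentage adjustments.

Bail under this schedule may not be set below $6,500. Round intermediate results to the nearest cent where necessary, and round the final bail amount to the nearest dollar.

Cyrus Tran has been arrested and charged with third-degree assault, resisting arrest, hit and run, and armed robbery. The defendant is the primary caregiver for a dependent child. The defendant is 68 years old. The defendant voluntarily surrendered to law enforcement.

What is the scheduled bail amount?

$61,980

Base amounts from the schedule: third-degree assault $35,000; resisting arrest $11,400; hit and run $12,900; armed robbery $105,600.
Stacking rule: use the highest base only. Highest is armed robbery at $105,600. Combined base = $105,600.
Defendant is the primary caregiver for a dependent (−20%): $105,600 × 0.8 = $84,480.
Age 65 or older (−$14,250 flat): $84,480 − $14,250 = $70,230.
Voluntary surrender to law enforcement (−$8,250 flat): $70,230 − $8,250 = $61,980.
$61,980 is at or above the $6,500 minimum.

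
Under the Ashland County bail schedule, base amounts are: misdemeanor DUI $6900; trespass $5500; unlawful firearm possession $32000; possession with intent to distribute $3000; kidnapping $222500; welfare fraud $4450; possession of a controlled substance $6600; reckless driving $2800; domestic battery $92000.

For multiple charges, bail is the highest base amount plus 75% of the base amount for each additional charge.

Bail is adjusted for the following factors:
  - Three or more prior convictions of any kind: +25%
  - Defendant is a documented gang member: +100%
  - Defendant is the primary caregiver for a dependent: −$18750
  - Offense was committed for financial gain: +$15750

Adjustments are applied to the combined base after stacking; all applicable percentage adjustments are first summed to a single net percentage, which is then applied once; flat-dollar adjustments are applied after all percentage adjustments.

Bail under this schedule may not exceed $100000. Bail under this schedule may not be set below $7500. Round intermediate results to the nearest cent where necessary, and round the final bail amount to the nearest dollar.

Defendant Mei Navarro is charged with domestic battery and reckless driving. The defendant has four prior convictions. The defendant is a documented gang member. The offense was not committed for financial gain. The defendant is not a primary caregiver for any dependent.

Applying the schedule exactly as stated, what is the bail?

Base amounts from the schedule: domestic battery $92000; reckless driving $2800.
Stacking rule: highest base plus 75% of each additional charge. Highest is domestic battery at $92000. Additional: $2800 × 75% = $2100. Combined base = $92000 + $2100 = $94100.
Net percentage adjustment: +25% +100% = +125%. $94100 × 2.25 = $211725.
Result $211725 exceeds the maximum of $100000; bail is capped at $100000.
$100000 is at or above the $7500 minimum.

$100000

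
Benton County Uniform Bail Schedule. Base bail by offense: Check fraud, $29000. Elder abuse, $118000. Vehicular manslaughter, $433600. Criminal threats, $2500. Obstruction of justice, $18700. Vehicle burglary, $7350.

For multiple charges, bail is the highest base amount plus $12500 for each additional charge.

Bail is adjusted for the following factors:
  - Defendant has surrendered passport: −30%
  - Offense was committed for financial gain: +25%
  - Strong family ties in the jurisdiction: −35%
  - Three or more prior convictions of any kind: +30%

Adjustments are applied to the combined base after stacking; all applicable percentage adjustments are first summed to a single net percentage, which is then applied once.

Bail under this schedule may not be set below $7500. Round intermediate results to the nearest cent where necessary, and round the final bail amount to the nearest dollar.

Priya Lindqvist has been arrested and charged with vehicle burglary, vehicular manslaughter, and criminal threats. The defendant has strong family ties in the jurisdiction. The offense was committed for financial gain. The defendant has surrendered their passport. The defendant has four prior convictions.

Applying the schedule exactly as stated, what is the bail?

$412740

Base amounts from the schedule: vehicle burglary $7350; vehicular manslaughter $433600; criminal threats $2500.
Stacking rule: highest base plus $12500 per additional charge. Highest is vehicular manslaughter at $433600; 2 additional charges → +$25000. Combined base = $458600.
Net percentage adjustment: −30% +25% −35% +30% = −10%. $458600 × 0.9 = $412740.
$412740 is at or above the $7500 minimum.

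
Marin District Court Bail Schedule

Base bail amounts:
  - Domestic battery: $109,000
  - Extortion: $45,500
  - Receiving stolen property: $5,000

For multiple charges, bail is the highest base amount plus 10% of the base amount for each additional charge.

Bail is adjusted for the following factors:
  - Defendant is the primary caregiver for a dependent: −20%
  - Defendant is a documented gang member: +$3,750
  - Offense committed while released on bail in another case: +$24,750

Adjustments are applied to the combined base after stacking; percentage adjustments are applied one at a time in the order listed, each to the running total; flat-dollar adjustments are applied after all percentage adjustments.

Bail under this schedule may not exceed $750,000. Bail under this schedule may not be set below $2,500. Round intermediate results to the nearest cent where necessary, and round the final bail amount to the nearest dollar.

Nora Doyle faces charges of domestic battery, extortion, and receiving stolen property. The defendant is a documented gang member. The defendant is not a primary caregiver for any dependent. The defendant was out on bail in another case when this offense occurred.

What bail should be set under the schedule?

Base amounts from the schedule: domestic battery $109,000; extortion $45,500; receiving stolen property $5,000.
Stacking rule: highest base plus 10% of each additional charge. Highest is domestic battery at $109,000. Additional: $45,500 × 10% = $4,550; $5,000 × 10% = $500. Combined base = $109,000 + $5,050 = $114,050.
Defendant is a documented gang member (+$3,750 flat): $114,050 + $3,750 = $117,800.
Offense committed while released on bail in another case (+$24,750 flat): $117,800 + $24,750 = $142,550.
$142,550 is within the $750,000 maximum.
$142,550 is at or above the $2,500 minimum.

$142,550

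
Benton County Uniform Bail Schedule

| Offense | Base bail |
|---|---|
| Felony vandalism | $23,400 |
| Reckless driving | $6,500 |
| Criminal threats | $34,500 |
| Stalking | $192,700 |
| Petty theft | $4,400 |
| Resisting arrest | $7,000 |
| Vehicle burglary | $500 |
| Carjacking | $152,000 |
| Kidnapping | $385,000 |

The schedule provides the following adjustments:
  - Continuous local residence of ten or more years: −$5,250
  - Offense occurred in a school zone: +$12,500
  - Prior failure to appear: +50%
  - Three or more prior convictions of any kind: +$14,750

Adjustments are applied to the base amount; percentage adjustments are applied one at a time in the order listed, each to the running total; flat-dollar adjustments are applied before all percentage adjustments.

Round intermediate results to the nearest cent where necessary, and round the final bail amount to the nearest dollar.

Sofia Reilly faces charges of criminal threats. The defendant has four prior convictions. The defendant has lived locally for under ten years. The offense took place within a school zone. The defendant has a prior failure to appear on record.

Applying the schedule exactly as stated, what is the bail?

$92,625

Base amounts from the schedule: criminal threats $34,500.
Single charge. Combined base = $34,500.
Offense occurred in a school zone (+$12,500 flat): $34,500 + $12,500 = $47,000.
Three or more prior convictions of any kind (+$14,750 flat): $47,000 + $14,750 = $61,750.
Prior failure to appear (+50%): $61,750 × 1.5 = $92,625.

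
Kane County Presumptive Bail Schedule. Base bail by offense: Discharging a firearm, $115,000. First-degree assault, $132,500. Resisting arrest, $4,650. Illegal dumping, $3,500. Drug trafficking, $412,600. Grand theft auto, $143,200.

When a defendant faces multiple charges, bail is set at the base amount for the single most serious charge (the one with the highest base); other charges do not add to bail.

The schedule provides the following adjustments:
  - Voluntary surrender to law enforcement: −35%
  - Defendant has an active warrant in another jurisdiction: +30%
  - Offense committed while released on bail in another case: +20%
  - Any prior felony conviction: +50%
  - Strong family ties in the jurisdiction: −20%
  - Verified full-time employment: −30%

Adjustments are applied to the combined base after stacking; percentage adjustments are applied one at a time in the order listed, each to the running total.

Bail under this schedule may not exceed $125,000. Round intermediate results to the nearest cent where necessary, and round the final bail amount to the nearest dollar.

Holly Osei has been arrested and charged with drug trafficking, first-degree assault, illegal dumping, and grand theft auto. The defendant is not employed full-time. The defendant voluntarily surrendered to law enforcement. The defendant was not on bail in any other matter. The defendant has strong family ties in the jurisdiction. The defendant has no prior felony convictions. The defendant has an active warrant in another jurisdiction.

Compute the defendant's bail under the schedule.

$125,000

Base amounts from the schedule: drug trafficking $412,600; first-degree assault $132,500; illegal dumping $3,500; grand theft auto $143,200.
Stacking rule: use the highest base only. Highest is drug trafficking at $412,600. Combined base = $412,600.
Voluntary surrender to law enforcement (−35%): $412,600 × 0.65 = $268,190.
Defendant has an active warrant in another jurisdiction (+30%): $268,190 × 1.3 = $348,647.
Strong family ties in the jurisdiction (−20%): $348,647 × 0.8 = $278,917.60.
Result $278,917.60 exceeds the maximum of $125,000; bail is capped at $125,000.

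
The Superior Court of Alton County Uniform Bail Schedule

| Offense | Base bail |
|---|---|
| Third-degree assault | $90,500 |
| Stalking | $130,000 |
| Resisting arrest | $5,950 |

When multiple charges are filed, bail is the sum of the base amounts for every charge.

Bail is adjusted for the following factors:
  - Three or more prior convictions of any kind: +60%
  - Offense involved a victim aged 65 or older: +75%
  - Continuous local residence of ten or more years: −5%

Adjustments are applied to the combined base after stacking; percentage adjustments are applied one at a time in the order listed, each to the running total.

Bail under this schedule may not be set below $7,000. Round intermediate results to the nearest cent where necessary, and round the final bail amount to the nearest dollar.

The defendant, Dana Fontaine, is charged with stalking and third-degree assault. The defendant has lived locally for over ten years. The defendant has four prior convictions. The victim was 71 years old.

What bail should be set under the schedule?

$586,530

Base amounts from the schedule: stalking $130,000; third-degree assault $90,500.
Stacking rule: sum of all bases. $130,000 + $90,500 = $220,500.
Three or more prior convictions of any kind (+60%): $220,500 × 1.6 = $352,800.
Offense involved a victim aged 65 or older (+75%): $352,800 × 1.75 = $617,400.
Continuous local residence of ten or more years (−5%): $617,400 × 0.95 = $586,530.
$586,530 is at or above the $7,000 minimum.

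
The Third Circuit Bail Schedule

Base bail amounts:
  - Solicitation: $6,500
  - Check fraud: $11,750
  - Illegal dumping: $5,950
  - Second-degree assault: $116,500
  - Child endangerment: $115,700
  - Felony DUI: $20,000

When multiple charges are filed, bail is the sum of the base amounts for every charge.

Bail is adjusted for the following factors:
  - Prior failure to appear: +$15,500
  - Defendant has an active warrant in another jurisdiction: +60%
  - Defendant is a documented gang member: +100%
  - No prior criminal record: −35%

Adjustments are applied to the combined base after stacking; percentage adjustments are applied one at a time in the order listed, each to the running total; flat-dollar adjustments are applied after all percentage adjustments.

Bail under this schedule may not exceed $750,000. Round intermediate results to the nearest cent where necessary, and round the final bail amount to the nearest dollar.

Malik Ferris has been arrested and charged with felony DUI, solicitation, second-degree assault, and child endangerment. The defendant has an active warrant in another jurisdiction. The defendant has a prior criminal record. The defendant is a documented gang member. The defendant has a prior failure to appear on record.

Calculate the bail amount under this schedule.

$750,000

Base amounts from the schedule: felony DUI $20,000; solicitation $6,500; second-degree assault $116,500; child endangerment $115,700.
Stacking rule: sum of all bases. $20,000 + $6,500 + $116,500 + $115,700 = $258,700.
Defendant has an active warrant in another jurisdiction (+60%): $258,700 × 1.6 = $413,920.
Defendant is a documented gang member (+100%): $413,920 × 2 = $827,840.
Prior failure to appear (+$15,500 flat): $827,840 + $15,500 = $843,340.
Result $843,340 exceeds the maximum of $750,000; bail is capped at $750,000.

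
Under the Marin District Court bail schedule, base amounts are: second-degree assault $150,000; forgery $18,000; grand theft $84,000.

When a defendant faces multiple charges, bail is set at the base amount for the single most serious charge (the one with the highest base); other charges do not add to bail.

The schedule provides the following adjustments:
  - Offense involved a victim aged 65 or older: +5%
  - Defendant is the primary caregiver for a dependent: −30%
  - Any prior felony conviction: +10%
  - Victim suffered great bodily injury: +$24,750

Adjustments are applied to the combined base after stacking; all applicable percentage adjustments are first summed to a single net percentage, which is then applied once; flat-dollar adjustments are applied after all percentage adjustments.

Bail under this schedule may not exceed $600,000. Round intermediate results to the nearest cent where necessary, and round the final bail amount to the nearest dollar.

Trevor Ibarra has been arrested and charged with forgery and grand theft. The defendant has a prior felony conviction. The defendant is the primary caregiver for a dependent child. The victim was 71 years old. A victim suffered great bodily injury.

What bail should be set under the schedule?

$96,150

Base amounts from the schedule: forgery $18,000; grand theft $84,000.
Stacking rule: use the highest base only. Highest is grand theft at $84,000. Combined base = $84,000.
Net percentage adjustment: +5% −30% +10% = −15%. $84,000 × 0.85 = $71,400.
Victim suffered great bodily injury (+$24,750 flat): $71,400 + $24,750 = $96,150.
$96,150 is within the $600,000 maximum.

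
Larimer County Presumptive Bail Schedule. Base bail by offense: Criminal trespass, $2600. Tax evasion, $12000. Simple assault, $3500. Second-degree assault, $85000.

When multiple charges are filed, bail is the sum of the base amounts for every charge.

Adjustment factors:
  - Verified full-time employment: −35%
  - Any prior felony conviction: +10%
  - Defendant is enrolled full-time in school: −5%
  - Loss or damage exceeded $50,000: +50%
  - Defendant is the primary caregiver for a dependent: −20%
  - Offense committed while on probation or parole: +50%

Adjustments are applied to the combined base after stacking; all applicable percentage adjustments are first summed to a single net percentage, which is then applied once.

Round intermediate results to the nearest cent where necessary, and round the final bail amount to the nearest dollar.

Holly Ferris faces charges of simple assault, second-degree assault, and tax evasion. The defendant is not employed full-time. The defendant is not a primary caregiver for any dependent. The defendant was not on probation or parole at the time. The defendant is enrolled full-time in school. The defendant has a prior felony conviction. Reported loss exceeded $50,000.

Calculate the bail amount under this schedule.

Base amounts from the schedule: simple assault $3500; second-degree assault $85000; tax evasion $12000.
Stacking rule: sum of all bases. $3500 + $85000 + $12000 = $100500.
Net percentage adjustment: +10% −5% +50% = +55%. $100500 × 1.55 = $155775.

$155775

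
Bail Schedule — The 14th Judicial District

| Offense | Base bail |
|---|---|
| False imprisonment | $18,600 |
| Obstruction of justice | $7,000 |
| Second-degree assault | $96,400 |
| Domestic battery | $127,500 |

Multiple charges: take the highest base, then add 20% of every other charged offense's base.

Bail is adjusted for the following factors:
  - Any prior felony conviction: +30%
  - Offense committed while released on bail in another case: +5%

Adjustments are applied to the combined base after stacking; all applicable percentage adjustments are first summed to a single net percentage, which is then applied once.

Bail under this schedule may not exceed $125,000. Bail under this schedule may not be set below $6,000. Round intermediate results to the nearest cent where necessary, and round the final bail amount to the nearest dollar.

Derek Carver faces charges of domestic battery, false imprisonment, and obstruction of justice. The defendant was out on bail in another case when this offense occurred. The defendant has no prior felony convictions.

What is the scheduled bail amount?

Base amounts from the schedule: domestic battery $127,500; false imprisonment $18,600; obstruction of justice $7,000.
Stacking rule: highest base plus 20% of each additional charge. Highest is domestic battery at $127,500. Additional: $18,600 × 20% = $3,720; $7,000 × 20% = $1,400. Combined base = $127,500 + $5,120 = $132,620.
Offense committed while released on bail in another case (+5%): $132,620 × 1.05 = $139,251.
Result $139,251 exceeds the maximum of $125,000; bail is capped at $125,000.
$125,000 is at or above the $6,000 minimum.

$125,000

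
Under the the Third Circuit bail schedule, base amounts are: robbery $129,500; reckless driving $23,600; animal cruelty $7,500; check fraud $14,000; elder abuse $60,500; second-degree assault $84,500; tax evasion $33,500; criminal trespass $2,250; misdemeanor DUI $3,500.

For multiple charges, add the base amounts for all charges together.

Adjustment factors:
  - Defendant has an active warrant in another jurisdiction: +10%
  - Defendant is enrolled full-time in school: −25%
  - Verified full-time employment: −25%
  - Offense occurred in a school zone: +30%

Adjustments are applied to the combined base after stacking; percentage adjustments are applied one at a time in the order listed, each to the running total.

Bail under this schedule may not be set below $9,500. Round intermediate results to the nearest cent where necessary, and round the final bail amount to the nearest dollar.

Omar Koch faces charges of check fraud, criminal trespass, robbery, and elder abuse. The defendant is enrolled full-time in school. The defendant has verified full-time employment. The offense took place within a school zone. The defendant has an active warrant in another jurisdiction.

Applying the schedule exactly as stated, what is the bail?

Base amounts from the schedule: check fraud $14,000; criminal trespass $2,250; robbery $129,500; elder abuse $60,500.
Stacking rule: sum of all bases. $14,000 + $2,250 + $129,500 + $60,500 = $206,250.
Defendant has an active warrant in another jurisdiction (+10%): $206,250 × 1.1 = $226,875.
Defendant is enrolled full-time in school (−25%): $226,875 × 0.75 = $170,156.25.
Verified full-time employment (−25%): $170,156.25 × 0.75 = $127,617.19.
Offense occurred in a school zone (+30%): $127,617.19 × 1.3 = $165,902.35.
$165,902.35 is at or above the $9,500 minimum.
Rounded to the nearest dollar: $165,902.

$165,902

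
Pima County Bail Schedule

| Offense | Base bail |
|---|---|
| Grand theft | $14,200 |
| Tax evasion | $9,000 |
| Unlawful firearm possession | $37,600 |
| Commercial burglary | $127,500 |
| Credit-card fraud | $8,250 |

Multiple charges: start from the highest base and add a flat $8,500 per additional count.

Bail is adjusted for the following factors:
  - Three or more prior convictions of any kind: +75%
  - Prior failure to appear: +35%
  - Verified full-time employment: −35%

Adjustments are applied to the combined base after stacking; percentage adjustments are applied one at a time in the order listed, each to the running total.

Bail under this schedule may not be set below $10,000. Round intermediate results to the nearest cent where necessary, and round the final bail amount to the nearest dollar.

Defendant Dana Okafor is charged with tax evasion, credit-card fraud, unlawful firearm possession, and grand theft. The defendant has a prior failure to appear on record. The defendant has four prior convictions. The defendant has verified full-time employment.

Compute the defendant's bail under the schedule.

$96,898

Base amounts from the schedule: tax evasion $9,000; credit-card fraud $8,250; unlawful firearm possession $37,600; grand theft $14,200.
Stacking rule: highest base plus $8,500 per additional charge. Highest is unlawful firearm possession at $37,600; 3 additional charges → +$25,500. Combined base = $63,100.
Three or more prior convictions of any kind (+75%): $63,100 × 1.75 = $110,425.
Prior failure to appear (+35%): $110,425 × 1.35 = $149,073.75.
Verified full-time employment (−35%): $149,073.75 × 0.65 = $96,897.94.
$96,897.94 is at or above the $10,000 minimum.
Rounded to the nearest dollar: $96,898.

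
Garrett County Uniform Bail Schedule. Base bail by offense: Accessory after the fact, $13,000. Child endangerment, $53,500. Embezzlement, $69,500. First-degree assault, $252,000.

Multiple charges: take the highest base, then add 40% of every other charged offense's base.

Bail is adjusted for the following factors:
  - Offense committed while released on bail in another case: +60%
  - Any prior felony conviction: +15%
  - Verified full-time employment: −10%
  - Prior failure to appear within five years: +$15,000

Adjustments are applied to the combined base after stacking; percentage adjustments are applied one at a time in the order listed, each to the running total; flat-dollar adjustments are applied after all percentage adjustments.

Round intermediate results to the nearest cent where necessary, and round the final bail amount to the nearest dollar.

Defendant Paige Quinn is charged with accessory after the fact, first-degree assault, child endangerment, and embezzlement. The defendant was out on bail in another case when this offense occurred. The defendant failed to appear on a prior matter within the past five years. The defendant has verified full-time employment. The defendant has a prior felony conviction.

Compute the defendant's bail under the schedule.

Base amounts from the schedule: accessory after the fact $13,000; first-degree assault $252,000; child endangerment $53,500; embezzlement $69,500.
Stacking rule: highest base plus 40% of each additional charge. Highest is first-degree assault at $252,000. Additional: $13,000 × 40% = $5,200; $53,500 × 40% = $21,400; $69,500 × 40% = $27,800. Combined base = $252,000 + $54,400 = $306,400.
Offense committed while released on bail in another case (+60%): $306,400 × 1.6 = $490,240.
Any prior felony conviction (+15%): $490,240 × 1.15 = $563,776.
Verified full-time employment (−10%): $563,776 × 0.9 = $507,398.40.
Prior failure to appear within five years (+$15,000 flat): $507,398.40 + $15,000 = $522,398.40.
Rounded to the nearest dollar: $522,398.

$522,398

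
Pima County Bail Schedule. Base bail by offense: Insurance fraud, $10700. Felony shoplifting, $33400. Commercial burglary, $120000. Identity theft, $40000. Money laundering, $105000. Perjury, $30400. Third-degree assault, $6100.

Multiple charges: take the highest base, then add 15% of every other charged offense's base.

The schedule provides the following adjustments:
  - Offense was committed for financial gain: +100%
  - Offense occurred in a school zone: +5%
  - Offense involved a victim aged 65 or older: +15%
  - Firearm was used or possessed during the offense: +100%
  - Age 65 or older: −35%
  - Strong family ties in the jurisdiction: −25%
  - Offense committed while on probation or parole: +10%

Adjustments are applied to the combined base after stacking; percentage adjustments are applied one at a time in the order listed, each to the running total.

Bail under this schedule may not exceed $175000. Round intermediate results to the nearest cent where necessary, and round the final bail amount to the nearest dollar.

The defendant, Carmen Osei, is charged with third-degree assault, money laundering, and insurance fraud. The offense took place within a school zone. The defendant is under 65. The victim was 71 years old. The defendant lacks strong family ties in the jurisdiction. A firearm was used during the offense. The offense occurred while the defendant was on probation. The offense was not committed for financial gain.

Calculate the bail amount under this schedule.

$175000

Base amounts from the schedule: third-degree assault $6100; money laundering $105000; insurance fraud $10700.
Stacking rule: highest base plus 15% of each additional charge. Highest is money laundering at $105000. Additional: $6100 × 15% = $915; $10700 × 15% = $1605. Combined base = $105000 + $2520 = $107520.
Offense occurred in a school zone (+5%): $107520 × 1.05 = $112896.
Offense involved a victim aged 65 or older (+15%): $112896 × 1.15 = $129830.40.
Firearm was used or possessed during the offense (+100%): $129830.40 × 2 = $259660.80.
Offense committed while on probation or parole (+10%): $259660.80 × 1.1 = $285626.88.
Result $285626.88 exceeds the maximum of $175000; bail is capped at $175000.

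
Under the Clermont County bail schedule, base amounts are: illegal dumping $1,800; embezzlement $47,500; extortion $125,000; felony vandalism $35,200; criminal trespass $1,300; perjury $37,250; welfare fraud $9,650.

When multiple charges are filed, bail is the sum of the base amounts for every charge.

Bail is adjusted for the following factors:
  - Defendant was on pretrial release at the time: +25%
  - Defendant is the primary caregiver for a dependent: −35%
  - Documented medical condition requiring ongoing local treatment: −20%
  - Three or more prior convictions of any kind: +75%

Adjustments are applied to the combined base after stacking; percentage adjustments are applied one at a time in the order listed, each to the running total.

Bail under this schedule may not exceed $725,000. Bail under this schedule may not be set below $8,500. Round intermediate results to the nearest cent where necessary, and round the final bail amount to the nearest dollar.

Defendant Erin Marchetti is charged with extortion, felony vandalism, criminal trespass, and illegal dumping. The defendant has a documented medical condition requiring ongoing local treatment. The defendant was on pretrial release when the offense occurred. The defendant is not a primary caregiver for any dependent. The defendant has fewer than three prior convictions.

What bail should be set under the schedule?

$163,300

Base amounts from the schedule: extortion $125,000; felony vandalism $35,200; criminal trespass $1,300; illegal dumping $1,800.
Stacking rule: sum of all bases. $125,000 + $35,200 + $1,300 + $1,800 = $163,300.
Defendant was on pretrial release at the time (+25%): $163,300 × 1.25 = $204,125.
Documented medical condition requiring ongoing local treatment (−20%): $204,125 × 0.8 = $163,300.
$163,300 is within the $725,000 maximum.
$163,300 is at or above the $8,500 minimum.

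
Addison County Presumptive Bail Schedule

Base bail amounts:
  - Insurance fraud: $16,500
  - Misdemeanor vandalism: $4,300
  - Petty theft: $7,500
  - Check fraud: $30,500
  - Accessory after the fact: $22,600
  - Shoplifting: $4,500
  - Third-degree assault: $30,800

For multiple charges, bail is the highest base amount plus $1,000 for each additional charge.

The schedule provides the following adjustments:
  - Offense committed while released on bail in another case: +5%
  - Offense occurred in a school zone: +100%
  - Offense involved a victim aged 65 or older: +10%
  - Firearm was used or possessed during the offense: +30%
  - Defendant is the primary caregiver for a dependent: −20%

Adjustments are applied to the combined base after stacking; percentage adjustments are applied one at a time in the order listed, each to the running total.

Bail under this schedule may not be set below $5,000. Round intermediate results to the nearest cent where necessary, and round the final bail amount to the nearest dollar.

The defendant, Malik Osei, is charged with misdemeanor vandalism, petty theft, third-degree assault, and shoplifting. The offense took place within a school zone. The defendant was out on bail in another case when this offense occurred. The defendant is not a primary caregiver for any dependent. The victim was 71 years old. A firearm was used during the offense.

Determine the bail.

$101,501

Base amounts from the schedule: misdemeanor vandalism $4,300; petty theft $7,500; third-degree assault $30,800; shoplifting $4,500.
Stacking rule: highest base plus $1,000 per additional charge. Highest is third-degree assault at $30,800; 3 additional charges → +$3,000. Combined base = $33,800.
Offense committed while released on bail in another case (+5%): $33,800 × 1.05 = $35,490.
Offense occurred in a school zone (+100%): $35,490 × 2 = $70,980.
Offense involved a victim aged 65 or older (+10%): $70,980 × 1.1 = $78,078.
Firearm was used or possessed during the offense (+30%): $78,078 × 1.3 = $101,501.40.
$101,501.40 is at or above the $5,000 minimum.
Rounded to the nearest dollar: $101,501.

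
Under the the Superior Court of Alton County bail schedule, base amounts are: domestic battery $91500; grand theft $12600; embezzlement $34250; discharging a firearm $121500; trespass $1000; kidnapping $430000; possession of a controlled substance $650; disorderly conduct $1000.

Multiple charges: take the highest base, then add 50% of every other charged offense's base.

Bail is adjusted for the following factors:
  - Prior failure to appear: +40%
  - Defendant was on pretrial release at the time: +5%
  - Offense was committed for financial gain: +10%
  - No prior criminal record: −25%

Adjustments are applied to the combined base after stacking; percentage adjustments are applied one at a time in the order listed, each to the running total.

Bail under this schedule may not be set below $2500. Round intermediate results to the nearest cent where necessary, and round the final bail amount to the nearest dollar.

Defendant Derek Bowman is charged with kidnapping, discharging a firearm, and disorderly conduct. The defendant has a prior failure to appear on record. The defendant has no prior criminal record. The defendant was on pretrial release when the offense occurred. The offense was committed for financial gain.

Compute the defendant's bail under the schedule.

$595763

Base amounts from the schedule: kidnapping $430000; discharging a firearm $121500; disorderly conduct $1000.
Stacking rule: highest base plus 50% of each additional charge. Highest is kidnapping at $430000. Additional: $121500 × 50% = $60750; $1000 × 50% = $500. Combined base = $430000 + $61250 = $491250.
Prior failure to appear (+40%): $491250 × 1.4 = $687750.
Defendant was on pretrial release at the time (+5%): $687750 × 1.05 = $722137.50.
Offense was committed for financial gain (+10%): $722137.50 × 1.1 = $794351.25.
No prior criminal record (−25%): $794351.25 × 0.75 = $595763.44.
$595763.44 is at or above the $2500 minimum.
Rounded to the nearest dollar: $595763.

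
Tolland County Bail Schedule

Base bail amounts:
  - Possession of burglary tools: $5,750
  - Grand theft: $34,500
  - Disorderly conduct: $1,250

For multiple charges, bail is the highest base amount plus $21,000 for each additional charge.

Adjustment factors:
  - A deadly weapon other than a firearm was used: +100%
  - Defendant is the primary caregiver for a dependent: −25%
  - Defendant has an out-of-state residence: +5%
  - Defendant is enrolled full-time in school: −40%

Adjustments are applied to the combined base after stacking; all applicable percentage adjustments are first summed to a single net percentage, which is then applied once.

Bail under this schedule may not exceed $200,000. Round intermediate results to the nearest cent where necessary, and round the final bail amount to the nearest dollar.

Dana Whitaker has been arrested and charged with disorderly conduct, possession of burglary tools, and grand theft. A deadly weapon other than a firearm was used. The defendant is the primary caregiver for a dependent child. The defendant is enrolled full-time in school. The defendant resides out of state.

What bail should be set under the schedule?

$107,100

Base amounts from the schedule: disorderly conduct $1,250; possession of burglary tools $5,750; grand theft $34,500.
Stacking rule: highest base plus $21,000 per additional charge. Highest is grand theft at $34,500; 2 additional charges → +$42,000. Combined base = $76,500.
Net percentage adjustment: +100% −25% +5% −40% = +40%. $76,500 × 1.4 = $107,100.
$107,100 is within the $200,000 maximum.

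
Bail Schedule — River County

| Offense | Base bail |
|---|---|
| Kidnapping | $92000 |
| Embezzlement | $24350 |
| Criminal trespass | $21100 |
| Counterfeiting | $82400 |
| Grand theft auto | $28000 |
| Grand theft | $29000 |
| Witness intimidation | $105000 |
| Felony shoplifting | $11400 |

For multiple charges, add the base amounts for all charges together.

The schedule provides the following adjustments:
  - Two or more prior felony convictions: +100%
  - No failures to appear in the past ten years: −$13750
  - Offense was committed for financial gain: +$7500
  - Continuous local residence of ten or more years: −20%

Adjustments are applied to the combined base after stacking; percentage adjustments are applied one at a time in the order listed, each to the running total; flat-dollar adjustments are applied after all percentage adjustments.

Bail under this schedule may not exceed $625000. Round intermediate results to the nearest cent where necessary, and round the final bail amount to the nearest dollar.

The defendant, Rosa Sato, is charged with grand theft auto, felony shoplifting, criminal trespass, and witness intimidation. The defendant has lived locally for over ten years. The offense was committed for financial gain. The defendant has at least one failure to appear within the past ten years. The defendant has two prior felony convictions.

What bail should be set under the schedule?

Base amounts from the schedule: grand theft auto $28000; felony shoplifting $11400; criminal trespass $21100; witness intimidation $105000.
Stacking rule: sum of all bases. $28000 + $11400 + $21100 + $105000 = $165500.
Two or more prior felony convictions (+100%): $165500 × 2 = $331000.
Continuous local residence of ten or more years (−20%): $331000 × 0.8 = $264800.
Offense was committed for financial gain (+$7500 flat): $264800 + $7500 = $272300.
$272300 is within the $625000 maximum.

$272300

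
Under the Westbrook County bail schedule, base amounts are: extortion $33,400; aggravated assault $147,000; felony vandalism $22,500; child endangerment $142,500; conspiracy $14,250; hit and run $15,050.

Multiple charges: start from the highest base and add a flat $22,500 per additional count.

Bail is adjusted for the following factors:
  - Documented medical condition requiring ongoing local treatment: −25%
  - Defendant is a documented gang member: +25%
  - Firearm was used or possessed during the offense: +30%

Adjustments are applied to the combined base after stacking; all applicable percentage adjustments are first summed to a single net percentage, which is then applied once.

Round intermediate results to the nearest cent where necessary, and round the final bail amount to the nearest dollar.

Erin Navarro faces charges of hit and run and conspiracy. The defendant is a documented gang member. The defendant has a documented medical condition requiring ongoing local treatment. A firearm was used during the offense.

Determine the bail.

$48,815

Base amounts from the schedule: hit and run $15,050; conspiracy $14,250.
Stacking rule: highest base plus $22,500 per additional charge. Highest is hit and run at $15,050; 1 additional charge → +$22,500. Combined base = $37,550.
Net percentage adjustment: −25% +25% +30% = +30%. $37,550 × 1.3 = $48,815.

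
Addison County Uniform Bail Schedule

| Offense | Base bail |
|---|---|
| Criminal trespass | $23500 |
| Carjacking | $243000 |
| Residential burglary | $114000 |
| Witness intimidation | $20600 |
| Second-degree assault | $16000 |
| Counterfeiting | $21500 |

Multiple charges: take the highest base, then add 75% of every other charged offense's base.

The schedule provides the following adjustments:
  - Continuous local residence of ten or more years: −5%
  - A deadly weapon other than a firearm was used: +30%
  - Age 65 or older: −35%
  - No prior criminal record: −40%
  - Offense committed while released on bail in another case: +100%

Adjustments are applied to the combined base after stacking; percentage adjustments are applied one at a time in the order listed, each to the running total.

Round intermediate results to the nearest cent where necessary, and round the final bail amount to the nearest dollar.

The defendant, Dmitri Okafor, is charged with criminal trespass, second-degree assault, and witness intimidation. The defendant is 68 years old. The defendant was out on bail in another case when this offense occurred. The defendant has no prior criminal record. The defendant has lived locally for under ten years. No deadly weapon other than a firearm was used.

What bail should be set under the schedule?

$39741

Base amounts from the schedule: criminal trespass $23500; second-degree assault $16000; witness intimidation $20600.
Stacking rule: highest base plus 75% of each additional charge. Highest is criminal trespass at $23500. Additional: $16000 × 75% = $12000; $20600 × 75% = $15450. Combined base = $23500 + $27450 = $50950.
Age 65 or older (−35%): $50950 × 0.65 = $33117.50.
No prior criminal record (−40%): $33117.50 × 0.6 = $19870.50.
Offense committed while released on bail in another case (+100%): $19870.50 × 2 = $39741.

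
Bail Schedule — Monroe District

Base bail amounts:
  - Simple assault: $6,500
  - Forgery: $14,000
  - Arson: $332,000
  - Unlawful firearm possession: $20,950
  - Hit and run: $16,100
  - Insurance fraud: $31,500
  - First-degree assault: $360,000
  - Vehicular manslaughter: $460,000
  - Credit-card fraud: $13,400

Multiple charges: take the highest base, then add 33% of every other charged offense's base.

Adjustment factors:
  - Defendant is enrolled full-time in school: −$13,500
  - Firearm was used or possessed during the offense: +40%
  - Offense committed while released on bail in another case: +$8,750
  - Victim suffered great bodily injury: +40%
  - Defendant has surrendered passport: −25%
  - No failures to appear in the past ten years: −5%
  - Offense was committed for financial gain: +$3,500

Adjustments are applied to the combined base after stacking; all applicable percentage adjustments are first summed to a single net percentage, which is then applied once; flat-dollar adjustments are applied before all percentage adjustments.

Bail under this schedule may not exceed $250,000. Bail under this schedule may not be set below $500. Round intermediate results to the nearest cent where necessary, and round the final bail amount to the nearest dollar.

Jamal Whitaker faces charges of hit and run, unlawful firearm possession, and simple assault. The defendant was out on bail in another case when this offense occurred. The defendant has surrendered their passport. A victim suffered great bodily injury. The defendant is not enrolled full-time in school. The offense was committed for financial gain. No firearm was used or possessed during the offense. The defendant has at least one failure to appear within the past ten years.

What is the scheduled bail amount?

Base amounts from the schedule: hit and run $16,100; unlawful firearm possession $20,950; simple assault $6,500.
Stacking rule: highest base plus 33% of each additional charge. Highest is unlawful firearm possession at $20,950. Additional: $16,100 × 33% = $5,313; $6,500 × 33% = $2,145. Combined base = $20,950 + $7,458 = $28,408.
Offense committed while released on bail in another case (+$8,750 flat): $28,408 + $8,750 = $37,158.
Offense was committed for financial gain (+$3,500 flat): $37,158 + $3,500 = $40,658.
Net percentage adjustment: +40% −25% = +15%. $40,658 × 1.15 = $46,756.70.
$46,756.70 is within the $250,000 maximum.
$46,756.70 is at or above the $500 minimum.
Rounded to the nearest dollar: $46,757.

$46,757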